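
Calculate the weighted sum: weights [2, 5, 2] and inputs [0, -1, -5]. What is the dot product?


Element-wise products:
2 * 0 = 0
5 * -1 = -5
2 * -5 = -10
Sum = 0 + -5 + -10
= -15

-15


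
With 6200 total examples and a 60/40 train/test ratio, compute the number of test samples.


Train samples = 6200 * 60% = 3720
Test samples = 6200 - 3720
= 2480

2480


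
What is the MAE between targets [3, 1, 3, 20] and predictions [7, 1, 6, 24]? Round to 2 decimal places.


Absolute errors: [4, 0, 3, 4]
Sum of absolute errors = 11
MAE = 11 / 4 = 2.75

2.75


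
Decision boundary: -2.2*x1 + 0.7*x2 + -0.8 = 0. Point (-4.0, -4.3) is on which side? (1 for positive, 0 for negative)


Compute -2.2 * -4.0 + 0.7 * -4.3 + -0.8
= 8.8 + -3.01 + -0.8
= 4.99
Since 4.99 >= 0, the point is on the positive side.

1


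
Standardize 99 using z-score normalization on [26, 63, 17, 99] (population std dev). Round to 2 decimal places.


Mean = (26 + 63 + 17 + 99) / 4 = 51.25
Variance = sum((x_i - mean)^2) / n = 1057.1875
Std = sqrt(1057.1875) = 32.5144
Z = (x - mean) / std
= (99 - 51.25) / 32.5144
= 47.75 / 32.5144
= 1.47

1.47


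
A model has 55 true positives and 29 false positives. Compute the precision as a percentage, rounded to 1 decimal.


Precision = TP / (TP + FP) * 100
= 55 / (55 + 29)
= 55 / 84
= 0.6548
= 65.5%

65.5


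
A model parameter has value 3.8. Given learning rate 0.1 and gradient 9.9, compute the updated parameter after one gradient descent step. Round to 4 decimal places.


w_new = w_old - lr * gradient
= 3.8 - 0.1 * 9.9
= 3.8 - (0.99)
= 2.8100

2.8100


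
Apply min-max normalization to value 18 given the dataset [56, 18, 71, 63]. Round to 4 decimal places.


Min = 18, Max = 71
Range = 71 - 18 = 53
Scaled = (x - min) / (max - min)
= (18 - 18) / 53
= 0 / 53
= 0.0000

0.0000


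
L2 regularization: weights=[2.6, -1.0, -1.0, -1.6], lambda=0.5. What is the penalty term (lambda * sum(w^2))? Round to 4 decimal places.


Squaring each weight:
2.6^2 = 6.76
(-1.0)^2 = 1.0
(-1.0)^2 = 1.0
(-1.6)^2 = 2.56
Sum of squares = 11.32
Penalty = 0.5 * 11.32 = 5.6600

5.6600


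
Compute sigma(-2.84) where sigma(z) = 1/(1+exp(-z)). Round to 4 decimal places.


sigmoid(z) = 1 / (1 + exp(-z))
exp(-(-2.84)) = exp(2.84) = 17.1158
1 + 17.1158 = 18.1158
1 / 18.1158 = 0.0552

0.0552


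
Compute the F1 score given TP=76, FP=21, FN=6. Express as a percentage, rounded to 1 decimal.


Precision = TP / (TP + FP) = 76 / 97 = 0.7835
Recall = TP / (TP + FN) = 76 / 82 = 0.9268
F1 = 2 * P * R / (P + R)
= 2 * 0.7835 * 0.9268 / (0.7835 + 0.9268)
= 1.4524 / 1.7103
= 0.8492
As percentage: 84.9%

84.9


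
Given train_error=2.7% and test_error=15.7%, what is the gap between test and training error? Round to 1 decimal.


Generalization gap = test_error - train_error
= 15.7 - 2.7
= 13.0%
A large gap suggests overfitting.

13.0


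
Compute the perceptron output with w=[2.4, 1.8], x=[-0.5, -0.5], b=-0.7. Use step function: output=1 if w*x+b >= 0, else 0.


z = w . x + b
= 2.4*-0.5 + 1.8*-0.5 + -0.7
= -1.2 + -0.9 + -0.7
= -2.1 + -0.7
= -2.8
Since z = -2.8 < 0, output = 0

0


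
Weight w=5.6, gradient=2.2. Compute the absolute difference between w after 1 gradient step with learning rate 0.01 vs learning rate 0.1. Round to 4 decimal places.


With lr=0.01: w_new = 5.6 - 0.01 * 2.2 = 5.578
With lr=0.1: w_new = 5.6 - 0.1 * 2.2 = 5.38
Absolute difference = |5.578 - 5.38|
= 0.1980

0.1980


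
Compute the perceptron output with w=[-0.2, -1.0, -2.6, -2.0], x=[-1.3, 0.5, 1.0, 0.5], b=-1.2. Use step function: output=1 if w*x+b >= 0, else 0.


z = w . x + b
= -0.2*-1.3 + -1.0*0.5 + -2.6*1.0 + -2.0*0.5 + -1.2
= 0.26 + -0.5 + -2.6 + -1.0 + -1.2
= -3.84 + -1.2
= -5.04
Since z = -5.04 < 0, output = 0

0


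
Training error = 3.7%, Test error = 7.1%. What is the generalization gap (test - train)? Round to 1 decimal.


Generalization gap = test_error - train_error
= 7.1 - 3.7
= 3.4%
A moderate gap.

3.4


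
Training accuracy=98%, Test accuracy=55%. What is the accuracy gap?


Gap = train_accuracy - test_accuracy
= 98 - 55
= 43%
This large gap strongly indicates overfitting.

43


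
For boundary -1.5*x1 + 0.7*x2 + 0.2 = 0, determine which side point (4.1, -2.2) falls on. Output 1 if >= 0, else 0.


Compute -1.5 * 4.1 + 0.7 * -2.2 + 0.2
= -6.15 + -1.54 + 0.2
= -7.49
Since -7.49 < 0, the point is on the negative side.

0


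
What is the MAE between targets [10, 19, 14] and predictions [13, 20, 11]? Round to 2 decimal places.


Absolute errors: [3, 1, 3]
Sum of absolute errors = 7
MAE = 7 / 3 = 2.33

2.33


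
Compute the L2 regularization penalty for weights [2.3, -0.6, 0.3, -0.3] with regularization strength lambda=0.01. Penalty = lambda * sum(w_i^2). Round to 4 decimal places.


Squaring each weight:
2.3^2 = 5.29
(-0.6)^2 = 0.36
0.3^2 = 0.09
(-0.3)^2 = 0.09
Sum of squares = 5.83
Penalty = 0.01 * 5.83 = 0.0583

0.0583


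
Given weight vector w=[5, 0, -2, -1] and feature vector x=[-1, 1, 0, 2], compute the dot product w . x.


Element-wise products:
5 * -1 = -5
0 * 1 = 0
-2 * 0 = 0
-1 * 2 = -2
Sum = -5 + 0 + 0 + -2
= -7

-7


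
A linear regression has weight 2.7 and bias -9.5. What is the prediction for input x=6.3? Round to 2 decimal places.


y = 2.7 * 6.3 + (-9.5)
= 17.01 + (-9.5)
= 7.51

7.51


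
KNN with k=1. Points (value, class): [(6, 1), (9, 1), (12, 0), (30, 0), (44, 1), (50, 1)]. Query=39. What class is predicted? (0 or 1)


Distances from query 39:
Point 44 (class 1): distance = 5
K=1 nearest neighbors: classes = [1]
Votes for class 1: 1 / 1
Majority vote => class 1

1


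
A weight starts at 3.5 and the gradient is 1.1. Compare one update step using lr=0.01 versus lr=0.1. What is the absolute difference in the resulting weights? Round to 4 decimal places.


With lr=0.01: w_new = 3.5 - 0.01 * 1.1 = 3.489
With lr=0.1: w_new = 3.5 - 0.1 * 1.1 = 3.39
Absolute difference = |3.489 - 3.39|
= 0.0990

0.0990


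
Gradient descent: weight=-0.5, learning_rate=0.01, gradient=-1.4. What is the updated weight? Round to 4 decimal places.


w_new = w_old - lr * gradient
= -0.5 - 0.01 * -1.4
= -0.5 - (-0.014)
= -0.4860

-0.4860


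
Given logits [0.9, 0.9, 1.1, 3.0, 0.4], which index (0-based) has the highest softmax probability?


Softmax is a monotonic transformation, so it preserves the argmax.
We need to find the index of the maximum logit.
Index 0: 0.9
Index 1: 0.9
Index 2: 1.1
Index 3: 3.0
Index 4: 0.4
Maximum logit = 3.0 at index 3

3


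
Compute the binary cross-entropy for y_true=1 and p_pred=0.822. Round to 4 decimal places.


For y=1: Loss = -log(p)
= -log(0.822)
= -(-0.196)
= 0.1960

0.1960


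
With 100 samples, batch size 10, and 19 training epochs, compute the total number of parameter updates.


Iterations per epoch = 100 / 10 = 10
Total updates = iterations_per_epoch * epochs
= 10 * 19
= 190

190


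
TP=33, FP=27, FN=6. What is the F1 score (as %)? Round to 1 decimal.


Precision = TP / (TP + FP) = 33 / 60 = 0.55
Recall = TP / (TP + FN) = 33 / 39 = 0.8462
F1 = 2 * P * R / (P + R)
= 2 * 0.55 * 0.8462 / (0.55 + 0.8462)
= 0.9308 / 1.3962
= 0.6667
As percentage: 66.7%

66.7


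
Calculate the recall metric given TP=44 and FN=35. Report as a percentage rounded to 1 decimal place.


Recall = TP / (TP + FN) * 100
= 44 / (44 + 35)
= 44 / 79
= 0.557
= 55.7%

55.7


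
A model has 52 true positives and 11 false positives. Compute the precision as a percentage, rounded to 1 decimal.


Precision = TP / (TP + FP) * 100
= 52 / (52 + 11)
= 52 / 63
= 0.8254
= 82.5%

82.5


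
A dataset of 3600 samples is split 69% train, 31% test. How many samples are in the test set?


Train samples = 3600 * 69% = 2484
Test samples = 3600 - 2484
= 1116

1116


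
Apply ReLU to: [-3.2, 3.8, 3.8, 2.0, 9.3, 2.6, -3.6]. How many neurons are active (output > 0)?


ReLU(x) = max(0, x) for each element:
ReLU(-3.2) = 0
ReLU(3.8) = 3.8
ReLU(3.8) = 3.8
ReLU(2.0) = 2.0
ReLU(9.3) = 9.3
ReLU(2.6) = 2.6
ReLU(-3.6) = 0
Active neurons (>0): 5

5


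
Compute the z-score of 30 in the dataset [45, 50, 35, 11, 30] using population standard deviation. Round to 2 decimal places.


Mean = (45 + 50 + 35 + 11 + 30) / 5 = 34.2
Variance = sum((x_i - mean)^2) / n = 184.56
Std = sqrt(184.56) = 13.5853
Z = (x - mean) / std
= (30 - 34.2) / 13.5853
= -4.2 / 13.5853
= -0.31

-0.31


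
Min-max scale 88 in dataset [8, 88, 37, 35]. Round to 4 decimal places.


Min = 8, Max = 88
Range = 88 - 8 = 80
Scaled = (x - min) / (max - min)
= (88 - 8) / 80
= 80 / 80
= 1.0000

1.0000


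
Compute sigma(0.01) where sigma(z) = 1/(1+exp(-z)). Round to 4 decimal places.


sigmoid(z) = 1 / (1 + exp(-z))
exp(-(0.01)) = exp(-0.01) = 0.99
1 + 0.99 = 1.9901
1 / 1.9901 = 0.5025

0.5025


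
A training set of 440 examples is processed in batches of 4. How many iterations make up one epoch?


Iterations per epoch = dataset_size / batch_size
= 440 / 4
= 110

110


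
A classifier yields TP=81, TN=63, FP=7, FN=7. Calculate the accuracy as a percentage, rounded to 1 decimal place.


Accuracy = (TP + TN) / (TP + TN + FP + FN) * 100
= (81 + 63) / (81 + 63 + 7 + 7)
= 144 / 158
= 0.9114
= 91.1%

91.1


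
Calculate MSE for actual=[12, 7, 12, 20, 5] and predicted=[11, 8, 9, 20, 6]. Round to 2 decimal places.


Differences: [1, -1, 3, 0, -1]
Squared errors: [1, 1, 9, 0, 1]
Sum of squared errors = 12
MSE = 12 / 5 = 2.40

2.40


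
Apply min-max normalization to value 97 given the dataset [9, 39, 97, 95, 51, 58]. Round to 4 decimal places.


Min = 9, Max = 97
Range = 97 - 9 = 88
Scaled = (x - min) / (max - min)
= (97 - 9) / 88
= 88 / 88
= 1.0000

1.0000


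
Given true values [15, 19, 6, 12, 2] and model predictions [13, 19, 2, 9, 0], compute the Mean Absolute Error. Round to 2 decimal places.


Absolute errors: [2, 0, 4, 3, 2]
Sum of absolute errors = 11
MAE = 11 / 5 = 2.20

2.20


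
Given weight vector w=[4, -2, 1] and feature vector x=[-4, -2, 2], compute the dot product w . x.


Element-wise products:
4 * -4 = -16
-2 * -2 = 4
1 * 2 = 2
Sum = -16 + 4 + 2
= -10

-10


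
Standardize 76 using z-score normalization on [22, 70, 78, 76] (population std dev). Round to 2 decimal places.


Mean = (22 + 70 + 78 + 76) / 4 = 61.5
Variance = sum((x_i - mean)^2) / n = 528.75
Std = sqrt(528.75) = 22.9946
Z = (x - mean) / std
= (76 - 61.5) / 22.9946
= 14.5 / 22.9946
= 0.63

0.63


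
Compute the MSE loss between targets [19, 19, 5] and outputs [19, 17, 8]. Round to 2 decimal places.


Differences: [0, 2, -3]
Squared errors: [0, 4, 9]
Sum of squared errors = 13
MSE = 13 / 3 = 4.33

4.33


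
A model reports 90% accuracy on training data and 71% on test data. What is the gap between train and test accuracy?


Gap = train_accuracy - test_accuracy
= 90 - 71
= 19%
This gap suggests the model is overfitting.

19


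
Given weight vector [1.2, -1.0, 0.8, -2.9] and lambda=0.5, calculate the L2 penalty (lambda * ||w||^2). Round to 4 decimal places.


Squaring each weight:
1.2^2 = 1.44
(-1.0)^2 = 1.0
0.8^2 = 0.64
(-2.9)^2 = 8.41
Sum of squares = 11.49
Penalty = 0.5 * 11.49 = 5.7450

5.7450


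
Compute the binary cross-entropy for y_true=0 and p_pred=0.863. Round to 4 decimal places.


For y=0: Loss = -log(1-p)
= -log(1 - 0.863)
= -log(0.137)
= -(-1.9878)
= 1.9878

1.9878


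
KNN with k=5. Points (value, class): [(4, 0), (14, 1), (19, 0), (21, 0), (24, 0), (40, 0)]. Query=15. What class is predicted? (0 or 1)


Distances from query 15:
Point 14 (class 1): distance = 1
Point 19 (class 0): distance = 4
Point 21 (class 0): distance = 6
Point 24 (class 0): distance = 9
Point 4 (class 0): distance = 11
K=5 nearest neighbors: classes = [1, 0, 0, 0, 0]
Votes for class 1: 1 / 5
Majority vote => class 0

0


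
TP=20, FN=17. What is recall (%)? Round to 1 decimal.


Recall = TP / (TP + FN) * 100
= 20 / (20 + 17)
= 20 / 37
= 0.5405
= 54.1%

54.1


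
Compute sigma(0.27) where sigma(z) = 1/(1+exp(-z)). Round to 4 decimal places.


sigmoid(z) = 1 / (1 + exp(-z))
exp(-(0.27)) = exp(-0.27) = 0.7634
1 + 0.7634 = 1.7634
1 / 1.7634 = 0.5671

0.5671


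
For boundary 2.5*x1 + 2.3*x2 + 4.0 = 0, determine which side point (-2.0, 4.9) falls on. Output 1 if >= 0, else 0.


Compute 2.5 * -2.0 + 2.3 * 4.9 + 4.0
= -5.0 + 11.27 + 4.0
= 10.27
Since 10.27 >= 0, the point is on the positive side.

1


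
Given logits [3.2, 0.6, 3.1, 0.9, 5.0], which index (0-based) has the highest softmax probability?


Softmax is a monotonic transformation, so it preserves the argmax.
We need to find the index of the maximum logit.
Index 0: 3.2
Index 1: 0.6
Index 2: 3.1
Index 3: 0.9
Index 4: 5.0
Maximum logit = 5.0 at index 4

4


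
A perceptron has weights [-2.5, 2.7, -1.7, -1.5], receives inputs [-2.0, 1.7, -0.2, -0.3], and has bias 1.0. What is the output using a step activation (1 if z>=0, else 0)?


z = w . x + b
= -2.5*-2.0 + 2.7*1.7 + -1.7*-0.2 + -1.5*-0.3 + 1.0
= 5.0 + 4.59 + 0.34 + 0.45 + 1.0
= 10.38 + 1.0
= 11.38
Since z = 11.38 >= 0, output = 1

1


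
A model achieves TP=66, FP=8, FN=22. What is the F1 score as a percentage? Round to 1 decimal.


Precision = TP / (TP + FP) = 66 / 74 = 0.8919
Recall = TP / (TP + FN) = 66 / 88 = 0.75
F1 = 2 * P * R / (P + R)
= 2 * 0.8919 * 0.75 / (0.8919 + 0.75)
= 1.3378 / 1.6419
= 0.8148
As percentage: 81.5%

81.5


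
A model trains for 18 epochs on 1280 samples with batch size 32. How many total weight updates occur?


Iterations per epoch = 1280 / 32 = 40
Total updates = iterations_per_epoch * epochs
= 40 * 18
= 720

720


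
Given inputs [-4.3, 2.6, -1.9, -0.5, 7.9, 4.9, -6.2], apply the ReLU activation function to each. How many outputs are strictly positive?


ReLU(x) = max(0, x) for each element:
ReLU(-4.3) = 0
ReLU(2.6) = 2.6
ReLU(-1.9) = 0
ReLU(-0.5) = 0
ReLU(7.9) = 7.9
ReLU(4.9) = 4.9
ReLU(-6.2) = 0
Active neurons (>0): 3

3


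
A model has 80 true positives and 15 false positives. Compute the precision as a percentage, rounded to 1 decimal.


Precision = TP / (TP + FP) * 100
= 80 / (80 + 15)
= 80 / 95
= 0.8421
= 84.2%

84.2


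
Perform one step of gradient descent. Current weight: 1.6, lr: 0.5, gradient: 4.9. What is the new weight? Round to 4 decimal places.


w_new = w_old - lr * gradient
= 1.6 - 0.5 * 4.9
= 1.6 - (2.45)
= -0.8500

-0.8500


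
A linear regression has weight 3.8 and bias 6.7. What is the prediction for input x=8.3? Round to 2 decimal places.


y = 3.8 * 8.3 + (6.7)
= 31.54 + (6.7)
= 38.24

38.24


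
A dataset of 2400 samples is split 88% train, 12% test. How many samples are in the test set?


Train samples = 2400 * 88% = 2112
Test samples = 2400 - 2112
= 288

288


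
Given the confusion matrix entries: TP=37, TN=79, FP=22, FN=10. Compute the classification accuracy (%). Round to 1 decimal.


Accuracy = (TP + TN) / (TP + TN + FP + FN) * 100
= (37 + 79) / (37 + 79 + 22 + 10)
= 116 / 148
= 0.7838
= 78.4%

78.4


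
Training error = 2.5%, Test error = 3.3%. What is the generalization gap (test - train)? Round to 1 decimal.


Generalization gap = test_error - train_error
= 3.3 - 2.5
= 0.8%
A small gap suggests good generalization.

0.8


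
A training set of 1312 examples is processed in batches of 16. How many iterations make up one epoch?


Iterations per epoch = dataset_size / batch_size
= 1312 / 16
= 82

82


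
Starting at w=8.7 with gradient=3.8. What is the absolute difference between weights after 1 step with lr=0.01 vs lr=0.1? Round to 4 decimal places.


With lr=0.01: w_new = 8.7 - 0.01 * 3.8 = 8.662
With lr=0.1: w_new = 8.7 - 0.1 * 3.8 = 8.32
Absolute difference = |8.662 - 8.32|
= 0.3420

0.3420


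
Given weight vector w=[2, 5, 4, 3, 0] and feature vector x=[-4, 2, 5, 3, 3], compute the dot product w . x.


Element-wise products:
2 * -4 = -8
5 * 2 = 10
4 * 5 = 20
3 * 3 = 9
0 * 3 = 0
Sum = -8 + 10 + 20 + 9 + 0
= 31

31


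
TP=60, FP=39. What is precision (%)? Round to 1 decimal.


Precision = TP / (TP + FP) * 100
= 60 / (60 + 39)
= 60 / 99
= 0.6061
= 60.6%

60.6


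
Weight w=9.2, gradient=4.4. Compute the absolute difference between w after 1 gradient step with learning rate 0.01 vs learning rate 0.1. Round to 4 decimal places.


With lr=0.01: w_new = 9.2 - 0.01 * 4.4 = 9.156
With lr=0.1: w_new = 9.2 - 0.1 * 4.4 = 8.76
Absolute difference = |9.156 - 8.76|
= 0.3960

0.3960


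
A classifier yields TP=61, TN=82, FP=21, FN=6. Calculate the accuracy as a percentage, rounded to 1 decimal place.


Accuracy = (TP + TN) / (TP + TN + FP + FN) * 100
= (61 + 82) / (61 + 82 + 21 + 6)
= 143 / 170
= 0.8412
= 84.1%

84.1


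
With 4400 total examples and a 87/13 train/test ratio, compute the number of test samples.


Train samples = 4400 * 87% = 3828
Test samples = 4400 - 3828
= 572

572


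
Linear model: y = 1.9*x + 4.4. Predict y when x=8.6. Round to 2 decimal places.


y = 1.9 * 8.6 + (4.4)
= 16.34 + (4.4)
= 20.74

20.74


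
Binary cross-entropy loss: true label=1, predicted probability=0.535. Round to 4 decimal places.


For y=1: Loss = -log(p)
= -log(0.535)
= -(-0.6255)
= 0.6255

0.6255


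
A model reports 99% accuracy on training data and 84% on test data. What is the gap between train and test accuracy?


Gap = train_accuracy - test_accuracy
= 99 - 84
= 15%
This gap suggests the model is overfitting.

15


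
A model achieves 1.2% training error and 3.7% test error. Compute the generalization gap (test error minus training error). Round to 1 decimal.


Generalization gap = test_error - train_error
= 3.7 - 1.2
= 2.5%
A moderate gap.

2.5


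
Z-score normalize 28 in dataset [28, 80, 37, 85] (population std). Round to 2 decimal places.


Mean = (28 + 80 + 37 + 85) / 4 = 57.5
Variance = sum((x_i - mean)^2) / n = 638.25
Std = sqrt(638.25) = 25.2636
Z = (x - mean) / std
= (28 - 57.5) / 25.2636
= -29.5 / 25.2636
= -1.17

-1.17


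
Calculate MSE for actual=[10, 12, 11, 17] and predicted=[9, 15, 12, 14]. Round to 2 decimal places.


Differences: [1, -3, -1, 3]
Squared errors: [1, 9, 1, 9]
Sum of squared errors = 20
MSE = 20 / 4 = 5.00

5.00


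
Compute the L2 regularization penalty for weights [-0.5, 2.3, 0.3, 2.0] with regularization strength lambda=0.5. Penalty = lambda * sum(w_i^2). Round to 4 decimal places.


Squaring each weight:
(-0.5)^2 = 0.25
2.3^2 = 5.29
0.3^2 = 0.09
2.0^2 = 4.0
Sum of squares = 9.63
Penalty = 0.5 * 9.63 = 4.8150

4.8150


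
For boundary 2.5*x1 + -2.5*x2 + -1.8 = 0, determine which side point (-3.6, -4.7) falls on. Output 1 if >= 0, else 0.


Compute 2.5 * -3.6 + -2.5 * -4.7 + -1.8
= -9.0 + 11.75 + -1.8
= 0.95
Since 0.95 >= 0, the point is on the positive side.

1


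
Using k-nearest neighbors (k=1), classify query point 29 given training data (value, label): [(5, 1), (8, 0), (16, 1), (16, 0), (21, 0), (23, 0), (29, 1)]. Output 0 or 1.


Distances from query 29:
Point 29 (class 1): distance = 0
K=1 nearest neighbors: classes = [1]
Votes for class 1: 1 / 1
Majority vote => class 1

1


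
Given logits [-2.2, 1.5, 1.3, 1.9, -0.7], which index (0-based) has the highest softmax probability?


Softmax is a monotonic transformation, so it preserves the argmax.
We need to find the index of the maximum logit.
Index 0: -2.2
Index 1: 1.5
Index 2: 1.3
Index 3: 1.9
Index 4: -0.7
Maximum logit = 1.9 at index 3

3


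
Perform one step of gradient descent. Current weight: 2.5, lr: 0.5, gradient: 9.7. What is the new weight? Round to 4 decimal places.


w_new = w_old - lr * gradient
= 2.5 - 0.5 * 9.7
= 2.5 - (4.85)
= -2.3500

-2.3500


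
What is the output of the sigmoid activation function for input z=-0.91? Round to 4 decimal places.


sigmoid(z) = 1 / (1 + exp(-z))
exp(-(-0.91)) = exp(0.91) = 2.4843
1 + 2.4843 = 3.4843
1 / 3.4843 = 0.2870

0.2870


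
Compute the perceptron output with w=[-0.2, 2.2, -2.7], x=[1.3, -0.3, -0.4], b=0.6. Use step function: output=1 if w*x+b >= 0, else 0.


z = w . x + b
= -0.2*1.3 + 2.2*-0.3 + -2.7*-0.4 + 0.6
= -0.26 + -0.66 + 1.08 + 0.6
= 0.16 + 0.6
= 0.76
Since z = 0.76 >= 0, output = 1

1


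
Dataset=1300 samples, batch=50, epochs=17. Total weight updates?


Iterations per epoch = 1300 / 50 = 26
Total updates = iterations_per_epoch * epochs
= 26 * 17
= 442

442


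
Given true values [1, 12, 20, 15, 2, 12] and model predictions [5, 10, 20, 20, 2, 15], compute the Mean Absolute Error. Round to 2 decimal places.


Absolute errors: [4, 2, 0, 5, 0, 3]
Sum of absolute errors = 14
MAE = 14 / 6 = 2.33

2.33


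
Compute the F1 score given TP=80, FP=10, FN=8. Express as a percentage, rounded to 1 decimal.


Precision = TP / (TP + FP) = 80 / 90 = 0.8889
Recall = TP / (TP + FN) = 80 / 88 = 0.9091
F1 = 2 * P * R / (P + R)
= 2 * 0.8889 * 0.9091 / (0.8889 + 0.9091)
= 1.6162 / 1.798
= 0.8989
As percentage: 89.9%

89.9


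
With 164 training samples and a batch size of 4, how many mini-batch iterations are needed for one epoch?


Iterations per epoch = dataset_size / batch_size
= 164 / 4
= 41

41


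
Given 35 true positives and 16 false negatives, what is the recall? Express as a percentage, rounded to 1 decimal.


Recall = TP / (TP + FN) * 100
= 35 / (35 + 16)
= 35 / 51
= 0.6863
= 68.6%

68.6


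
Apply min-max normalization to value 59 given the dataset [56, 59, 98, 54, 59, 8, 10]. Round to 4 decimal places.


Min = 8, Max = 98
Range = 98 - 8 = 90
Scaled = (x - min) / (max - min)
= (59 - 8) / 90
= 51 / 90
= 0.5667

0.5667


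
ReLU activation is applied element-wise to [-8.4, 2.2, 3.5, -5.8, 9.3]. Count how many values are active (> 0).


ReLU(x) = max(0, x) for each element:
ReLU(-8.4) = 0
ReLU(2.2) = 2.2
ReLU(3.5) = 3.5
ReLU(-5.8) = 0
ReLU(9.3) = 9.3
Active neurons (>0): 3

3


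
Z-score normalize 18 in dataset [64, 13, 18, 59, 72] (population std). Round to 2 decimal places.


Mean = (64 + 13 + 18 + 59 + 72) / 5 = 45.2
Variance = sum((x_i - mean)^2) / n = 607.76
Std = sqrt(607.76) = 24.6528
Z = (x - mean) / std
= (18 - 45.2) / 24.6528
= -27.2 / 24.6528
= -1.10

-1.10


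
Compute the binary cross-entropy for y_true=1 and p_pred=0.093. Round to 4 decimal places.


For y=1: Loss = -log(p)
= -log(0.093)
= -(-2.3752)
= 2.3752

2.3752


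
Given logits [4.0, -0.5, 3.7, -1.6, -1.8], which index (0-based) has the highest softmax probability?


Softmax is a monotonic transformation, so it preserves the argmax.
We need to find the index of the maximum logit.
Index 0: 4.0
Index 1: -0.5
Index 2: 3.7
Index 3: -1.6
Index 4: -1.8
Maximum logit = 4.0 at index 0

0


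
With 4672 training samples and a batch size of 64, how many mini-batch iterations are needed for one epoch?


Iterations per epoch = dataset_size / batch_size
= 4672 / 64
= 73

73


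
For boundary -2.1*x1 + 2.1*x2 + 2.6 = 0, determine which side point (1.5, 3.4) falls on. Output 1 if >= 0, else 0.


Compute -2.1 * 1.5 + 2.1 * 3.4 + 2.6
= -3.15 + 7.14 + 2.6
= 6.59
Since 6.59 >= 0, the point is on the positive side.

1


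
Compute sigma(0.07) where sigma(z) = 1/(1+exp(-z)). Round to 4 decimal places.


sigmoid(z) = 1 / (1 + exp(-z))
exp(-(0.07)) = exp(-0.07) = 0.9324
1 + 0.9324 = 1.9324
1 / 1.9324 = 0.5175

0.5175


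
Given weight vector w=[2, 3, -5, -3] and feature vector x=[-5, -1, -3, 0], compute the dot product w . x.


Element-wise products:
2 * -5 = -10
3 * -1 = -3
-5 * -3 = 15
-3 * 0 = 0
Sum = -10 + -3 + 15 + 0
= 2

2


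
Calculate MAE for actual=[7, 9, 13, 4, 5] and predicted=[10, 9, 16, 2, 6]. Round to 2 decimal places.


Absolute errors: [3, 0, 3, 2, 1]
Sum of absolute errors = 9
MAE = 9 / 5 = 1.80

1.80


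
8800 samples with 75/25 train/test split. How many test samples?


Train samples = 8800 * 75% = 6600
Test samples = 8800 - 6600
= 2200

2200


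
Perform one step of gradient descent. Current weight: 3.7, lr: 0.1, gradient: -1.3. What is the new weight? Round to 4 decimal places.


w_new = w_old - lr * gradient
= 3.7 - 0.1 * -1.3
= 3.7 - (-0.13)
= 3.8300

3.8300


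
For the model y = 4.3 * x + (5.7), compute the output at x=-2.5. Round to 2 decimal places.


y = 4.3 * -2.5 + (5.7)
= -10.75 + (5.7)
= -5.05

-5.05


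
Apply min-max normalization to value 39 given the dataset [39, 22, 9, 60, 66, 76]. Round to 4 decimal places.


Min = 9, Max = 76
Range = 76 - 9 = 67
Scaled = (x - min) / (max - min)
= (39 - 9) / 67
= 30 / 67
= 0.4478

0.4478


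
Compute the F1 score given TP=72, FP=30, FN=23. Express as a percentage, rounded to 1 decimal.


Precision = TP / (TP + FP) = 72 / 102 = 0.7059
Recall = TP / (TP + FN) = 72 / 95 = 0.7579
F1 = 2 * P * R / (P + R)
= 2 * 0.7059 * 0.7579 / (0.7059 + 0.7579)
= 1.07 / 1.4638
= 0.731
As percentage: 73.1%

73.1


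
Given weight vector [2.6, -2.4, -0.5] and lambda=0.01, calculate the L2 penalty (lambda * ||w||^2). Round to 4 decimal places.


Squaring each weight:
2.6^2 = 6.76
(-2.4)^2 = 5.76
(-0.5)^2 = 0.25
Sum of squares = 12.77
Penalty = 0.01 * 12.77 = 0.1277

0.1277


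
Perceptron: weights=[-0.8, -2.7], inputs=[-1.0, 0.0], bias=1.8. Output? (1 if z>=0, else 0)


z = w . x + b
= -0.8*-1.0 + -2.7*0.0 + 1.8
= 0.8 + -0.0 + 1.8
= 0.8 + 1.8
= 2.6
Since z = 2.6 >= 0, output = 1

1


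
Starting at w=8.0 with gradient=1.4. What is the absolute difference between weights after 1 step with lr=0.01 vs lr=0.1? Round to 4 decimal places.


With lr=0.01: w_new = 8.0 - 0.01 * 1.4 = 7.986
With lr=0.1: w_new = 8.0 - 0.1 * 1.4 = 7.86
Absolute difference = |7.986 - 7.86|
= 0.1260

0.1260


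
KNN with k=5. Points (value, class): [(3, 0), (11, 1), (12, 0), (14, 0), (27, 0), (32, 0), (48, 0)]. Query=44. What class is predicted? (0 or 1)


Distances from query 44:
Point 48 (class 0): distance = 4
Point 32 (class 0): distance = 12
Point 27 (class 0): distance = 17
Point 14 (class 0): distance = 30
Point 12 (class 0): distance = 32
K=5 nearest neighbors: classes = [0, 0, 0, 0, 0]
Votes for class 1: 0 / 5
Majority vote => class 0

0


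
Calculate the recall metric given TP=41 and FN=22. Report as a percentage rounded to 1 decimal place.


Recall = TP / (TP + FN) * 100
= 41 / (41 + 22)
= 41 / 63
= 0.6508
= 65.1%

65.1


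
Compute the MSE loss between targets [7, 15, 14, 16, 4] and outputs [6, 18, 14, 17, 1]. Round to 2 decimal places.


Differences: [1, -3, 0, -1, 3]
Squared errors: [1, 9, 0, 1, 9]
Sum of squared errors = 20
MSE = 20 / 5 = 4.00

4.00


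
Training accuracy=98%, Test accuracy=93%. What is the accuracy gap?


Gap = train_accuracy - test_accuracy
= 98 - 93
= 5%
This moderate gap may indicate mild overfitting.

5


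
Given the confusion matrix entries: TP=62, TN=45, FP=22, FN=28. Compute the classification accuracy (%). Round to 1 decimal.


Accuracy = (TP + TN) / (TP + TN + FP + FN) * 100
= (62 + 45) / (62 + 45 + 22 + 28)
= 107 / 157
= 0.6815
= 68.2%

68.2


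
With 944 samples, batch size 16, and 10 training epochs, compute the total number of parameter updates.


Iterations per epoch = 944 / 16 = 59
Total updates = iterations_per_epoch * epochs
= 59 * 10
= 590

590


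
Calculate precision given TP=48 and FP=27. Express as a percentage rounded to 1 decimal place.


Precision = TP / (TP + FP) * 100
= 48 / (48 + 27)
= 48 / 75
= 0.64
= 64.0%

64.0


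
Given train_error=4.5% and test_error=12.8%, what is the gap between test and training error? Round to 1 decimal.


Generalization gap = test_error - train_error
= 12.8 - 4.5
= 8.3%
A moderate gap.

8.3


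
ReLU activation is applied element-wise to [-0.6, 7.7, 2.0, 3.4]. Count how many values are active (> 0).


ReLU(x) = max(0, x) for each element:
ReLU(-0.6) = 0
ReLU(7.7) = 7.7
ReLU(2.0) = 2.0
ReLU(3.4) = 3.4
Active neurons (>0): 3

3


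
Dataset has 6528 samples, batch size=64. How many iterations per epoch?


Iterations per epoch = dataset_size / batch_size
= 6528 / 64
= 102

102


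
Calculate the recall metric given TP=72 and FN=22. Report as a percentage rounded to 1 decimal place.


Recall = TP / (TP + FN) * 100
= 72 / (72 + 22)
= 72 / 94
= 0.766
= 76.6%

76.6


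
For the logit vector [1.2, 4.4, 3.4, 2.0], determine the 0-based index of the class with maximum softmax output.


Softmax is a monotonic transformation, so it preserves the argmax.
We need to find the index of the maximum logit.
Index 0: 1.2
Index 1: 4.4
Index 2: 3.4
Index 3: 2.0
Maximum logit = 4.4 at index 1

1


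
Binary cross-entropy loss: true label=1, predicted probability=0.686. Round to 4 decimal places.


For y=1: Loss = -log(p)
= -log(0.686)
= -(-0.3769)
= 0.3769

0.3769


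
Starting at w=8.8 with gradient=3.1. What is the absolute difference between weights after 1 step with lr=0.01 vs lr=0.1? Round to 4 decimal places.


With lr=0.01: w_new = 8.8 - 0.01 * 3.1 = 8.769
With lr=0.1: w_new = 8.8 - 0.1 * 3.1 = 8.49
Absolute difference = |8.769 - 8.49|
= 0.2790

0.2790


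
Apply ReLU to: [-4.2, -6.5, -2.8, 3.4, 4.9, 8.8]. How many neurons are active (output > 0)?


ReLU(x) = max(0, x) for each element:
ReLU(-4.2) = 0
ReLU(-6.5) = 0
ReLU(-2.8) = 0
ReLU(3.4) = 3.4
ReLU(4.9) = 4.9
ReLU(8.8) = 8.8
Active neurons (>0): 3

3


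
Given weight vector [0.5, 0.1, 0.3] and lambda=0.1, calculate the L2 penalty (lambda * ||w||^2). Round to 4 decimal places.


Squaring each weight:
0.5^2 = 0.25
0.1^2 = 0.01
0.3^2 = 0.09
Sum of squares = 0.35
Penalty = 0.1 * 0.35 = 0.0350

0.0350


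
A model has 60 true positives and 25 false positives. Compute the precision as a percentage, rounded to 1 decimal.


Precision = TP / (TP + FP) * 100
= 60 / (60 + 25)
= 60 / 85
= 0.7059
= 70.6%

70.6


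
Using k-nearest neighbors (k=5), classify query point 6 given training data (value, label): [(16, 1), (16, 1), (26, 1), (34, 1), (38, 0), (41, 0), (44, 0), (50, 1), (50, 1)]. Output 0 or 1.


Distances from query 6:
Point 16 (class 1): distance = 10
Point 16 (class 1): distance = 10
Point 26 (class 1): distance = 20
Point 34 (class 1): distance = 28
Point 38 (class 0): distance = 32
K=5 nearest neighbors: classes = [1, 1, 1, 1, 0]
Votes for class 1: 4 / 5
Majority vote => class 1

1


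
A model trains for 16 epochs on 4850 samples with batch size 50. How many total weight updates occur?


Iterations per epoch = 4850 / 50 = 97
Total updates = iterations_per_epoch * epochs
= 97 * 16
= 1552

1552


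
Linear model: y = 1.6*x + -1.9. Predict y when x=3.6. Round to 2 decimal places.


y = 1.6 * 3.6 + (-1.9)
= 5.76 + (-1.9)
= 3.86

3.86


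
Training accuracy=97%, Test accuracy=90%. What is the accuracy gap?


Gap = train_accuracy - test_accuracy
= 97 - 90
= 7%
This moderate gap may indicate mild overfitting.

7


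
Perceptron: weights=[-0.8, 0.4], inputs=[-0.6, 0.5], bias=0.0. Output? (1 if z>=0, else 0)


z = w . x + b
= -0.8*-0.6 + 0.4*0.5 + 0.0
= 0.48 + 0.2 + 0.0
= 0.68 + 0.0
= 0.68
Since z = 0.68 >= 0, output = 1

1


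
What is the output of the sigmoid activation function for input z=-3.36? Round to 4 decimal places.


sigmoid(z) = 1 / (1 + exp(-z))
exp(-(-3.36)) = exp(3.36) = 28.7892
1 + 28.7892 = 29.7892
1 / 29.7892 = 0.0336

0.0336


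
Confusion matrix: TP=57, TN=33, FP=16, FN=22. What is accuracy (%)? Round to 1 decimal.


Accuracy = (TP + TN) / (TP + TN + FP + FN) * 100
= (57 + 33) / (57 + 33 + 16 + 22)
= 90 / 128
= 0.7031
= 70.3%

70.3


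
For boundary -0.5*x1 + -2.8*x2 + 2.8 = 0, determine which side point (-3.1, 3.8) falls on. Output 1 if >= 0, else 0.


Compute -0.5 * -3.1 + -2.8 * 3.8 + 2.8
= 1.55 + -10.64 + 2.8
= -6.29
Since -6.29 < 0, the point is on the negative side.

0


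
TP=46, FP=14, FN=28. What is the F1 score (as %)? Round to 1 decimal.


Precision = TP / (TP + FP) = 46 / 60 = 0.7667
Recall = TP / (TP + FN) = 46 / 74 = 0.6216
F1 = 2 * P * R / (P + R)
= 2 * 0.7667 * 0.6216 / (0.7667 + 0.6216)
= 0.9532 / 1.3883
= 0.6866
As percentage: 68.7%

68.7


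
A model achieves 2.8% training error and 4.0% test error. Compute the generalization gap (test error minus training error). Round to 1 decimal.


Generalization gap = test_error - train_error
= 4.0 - 2.8
= 1.2%
A small gap suggests good generalization.

1.2


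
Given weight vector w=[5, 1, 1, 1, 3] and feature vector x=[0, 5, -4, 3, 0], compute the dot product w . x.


Element-wise products:
5 * 0 = 0
1 * 5 = 5
1 * -4 = -4
1 * 3 = 3
3 * 0 = 0
Sum = 0 + 5 + -4 + 3 + 0
= 4

4


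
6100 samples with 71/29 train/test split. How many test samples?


Train samples = 6100 * 71% = 4331
Test samples = 6100 - 4331
= 1769

1769


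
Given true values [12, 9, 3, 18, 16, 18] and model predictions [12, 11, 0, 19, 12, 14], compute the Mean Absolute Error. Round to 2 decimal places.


Absolute errors: [0, 2, 3, 1, 4, 4]
Sum of absolute errors = 14
MAE = 14 / 6 = 2.33

2.33


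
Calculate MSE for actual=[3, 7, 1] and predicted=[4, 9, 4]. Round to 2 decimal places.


Differences: [-1, -2, -3]
Squared errors: [1, 4, 9]
Sum of squared errors = 14
MSE = 14 / 3 = 4.67

4.67


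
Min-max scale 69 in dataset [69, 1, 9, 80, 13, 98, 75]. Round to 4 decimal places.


Min = 1, Max = 98
Range = 98 - 1 = 97
Scaled = (x - min) / (max - min)
= (69 - 1) / 97
= 68 / 97
= 0.7010

0.7010


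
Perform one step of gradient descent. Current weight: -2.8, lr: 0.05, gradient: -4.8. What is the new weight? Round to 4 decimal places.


w_new = w_old - lr * gradient
= -2.8 - 0.05 * -4.8
= -2.8 - (-0.24)
= -2.5600

-2.5600


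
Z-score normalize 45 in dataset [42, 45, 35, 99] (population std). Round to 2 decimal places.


Mean = (42 + 45 + 35 + 99) / 4 = 55.25
Variance = sum((x_i - mean)^2) / n = 651.1875
Std = sqrt(651.1875) = 25.5184
Z = (x - mean) / std
= (45 - 55.25) / 25.5184
= -10.25 / 25.5184
= -0.40

-0.40


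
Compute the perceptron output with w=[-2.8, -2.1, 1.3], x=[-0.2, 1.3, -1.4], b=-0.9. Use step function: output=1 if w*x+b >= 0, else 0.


z = w . x + b
= -2.8*-0.2 + -2.1*1.3 + 1.3*-1.4 + -0.9
= 0.56 + -2.73 + -1.82 + -0.9
= -3.99 + -0.9
= -4.89
Since z = -4.89 < 0, output = 0

0


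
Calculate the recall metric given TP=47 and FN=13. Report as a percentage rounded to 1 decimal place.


Recall = TP / (TP + FN) * 100
= 47 / (47 + 13)
= 47 / 60
= 0.7833
= 78.3%

78.3


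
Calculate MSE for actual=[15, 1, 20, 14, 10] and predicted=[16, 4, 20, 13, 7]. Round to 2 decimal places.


Differences: [-1, -3, 0, 1, 3]
Squared errors: [1, 9, 0, 1, 9]
Sum of squared errors = 20
MSE = 20 / 5 = 4.00

4.00


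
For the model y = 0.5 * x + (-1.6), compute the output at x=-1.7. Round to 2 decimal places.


y = 0.5 * -1.7 + (-1.6)
= -0.85 + (-1.6)
= -2.45

-2.45


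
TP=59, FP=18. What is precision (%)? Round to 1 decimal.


Precision = TP / (TP + FP) * 100
= 59 / (59 + 18)
= 59 / 77
= 0.7662
= 76.6%

76.6


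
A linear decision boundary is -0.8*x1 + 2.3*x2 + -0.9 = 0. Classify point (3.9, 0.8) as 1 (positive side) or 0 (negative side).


Compute -0.8 * 3.9 + 2.3 * 0.8 + -0.9
= -3.12 + 1.84 + -0.9
= -2.18
Since -2.18 < 0, the point is on the negative side.

0


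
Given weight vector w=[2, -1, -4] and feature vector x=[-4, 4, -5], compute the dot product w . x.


Element-wise products:
2 * -4 = -8
-1 * 4 = -4
-4 * -5 = 20
Sum = -8 + -4 + 20
= 8

8


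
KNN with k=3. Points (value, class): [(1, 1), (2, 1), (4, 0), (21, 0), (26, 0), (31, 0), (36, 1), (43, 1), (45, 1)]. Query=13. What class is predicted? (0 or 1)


Distances from query 13:
Point 21 (class 0): distance = 8
Point 4 (class 0): distance = 9
Point 2 (class 1): distance = 11
K=3 nearest neighbors: classes = [0, 0, 1]
Votes for class 1: 1 / 3
Majority vote => class 0

0


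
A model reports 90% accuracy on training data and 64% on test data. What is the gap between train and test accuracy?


Gap = train_accuracy - test_accuracy
= 90 - 64
= 26%
This large gap strongly indicates overfitting.

26


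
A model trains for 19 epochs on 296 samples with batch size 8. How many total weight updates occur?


Iterations per epoch = 296 / 8 = 37
Total updates = iterations_per_epoch * epochs
= 37 * 19
= 703

703


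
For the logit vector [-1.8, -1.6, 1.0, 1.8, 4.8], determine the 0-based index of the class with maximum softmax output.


Softmax is a monotonic transformation, so it preserves the argmax.
We need to find the index of the maximum logit.
Index 0: -1.8
Index 1: -1.6
Index 2: 1.0
Index 3: 1.8
Index 4: 4.8
Maximum logit = 4.8 at index 4

4


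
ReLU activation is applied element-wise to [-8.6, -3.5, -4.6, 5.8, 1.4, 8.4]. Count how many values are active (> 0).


ReLU(x) = max(0, x) for each element:
ReLU(-8.6) = 0
ReLU(-3.5) = 0
ReLU(-4.6) = 0
ReLU(5.8) = 5.8
ReLU(1.4) = 1.4
ReLU(8.4) = 8.4
Active neurons (>0): 3

3


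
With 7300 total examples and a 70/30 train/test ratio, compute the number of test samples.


Train samples = 7300 * 70% = 5110
Test samples = 7300 - 5110
= 2190

2190


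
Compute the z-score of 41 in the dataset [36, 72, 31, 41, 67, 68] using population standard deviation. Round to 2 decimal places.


Mean = (36 + 72 + 31 + 41 + 67 + 68) / 6 = 52.5
Variance = sum((x_i - mean)^2) / n = 282.9167
Std = sqrt(282.9167) = 16.8201
Z = (x - mean) / std
= (41 - 52.5) / 16.8201
= -11.5 / 16.8201
= -0.68

-0.68


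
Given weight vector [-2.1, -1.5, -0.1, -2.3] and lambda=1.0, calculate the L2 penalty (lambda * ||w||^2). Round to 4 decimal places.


Squaring each weight:
(-2.1)^2 = 4.41
(-1.5)^2 = 2.25
(-0.1)^2 = 0.01
(-2.3)^2 = 5.29
Sum of squares = 11.96
Penalty = 1.0 * 11.96 = 11.9600

11.9600


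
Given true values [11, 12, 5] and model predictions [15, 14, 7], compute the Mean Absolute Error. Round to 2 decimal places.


Absolute errors: [4, 2, 2]
Sum of absolute errors = 8
MAE = 8 / 3 = 2.67

2.67


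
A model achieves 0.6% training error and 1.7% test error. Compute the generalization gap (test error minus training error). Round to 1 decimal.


Generalization gap = test_error - train_error
= 1.7 - 0.6
= 1.1%
A small gap suggests good generalization.

1.1


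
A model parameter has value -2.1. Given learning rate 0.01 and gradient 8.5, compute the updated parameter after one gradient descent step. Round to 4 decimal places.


w_new = w_old - lr * gradient
= -2.1 - 0.01 * 8.5
= -2.1 - (0.085)
= -2.1850

-2.1850


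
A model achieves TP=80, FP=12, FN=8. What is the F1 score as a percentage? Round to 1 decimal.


Precision = TP / (TP + FP) = 80 / 92 = 0.8696
Recall = TP / (TP + FN) = 80 / 88 = 0.9091
F1 = 2 * P * R / (P + R)
= 2 * 0.8696 * 0.9091 / (0.8696 + 0.9091)
= 1.581 / 1.7787
= 0.8889
As percentage: 88.9%

88.9


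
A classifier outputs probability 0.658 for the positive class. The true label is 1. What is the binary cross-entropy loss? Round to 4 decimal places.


For y=1: Loss = -log(p)
= -log(0.658)
= -(-0.4186)
= 0.4186

0.4186


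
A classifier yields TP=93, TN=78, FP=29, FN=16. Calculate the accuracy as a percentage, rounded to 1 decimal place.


Accuracy = (TP + TN) / (TP + TN + FP + FN) * 100
= (93 + 78) / (93 + 78 + 29 + 16)
= 171 / 216
= 0.7917
= 79.2%

79.2


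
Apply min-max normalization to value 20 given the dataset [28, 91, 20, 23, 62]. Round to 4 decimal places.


Min = 20, Max = 91
Range = 91 - 20 = 71
Scaled = (x - min) / (max - min)
= (20 - 20) / 71
= 0 / 71
= 0.0000

0.0000


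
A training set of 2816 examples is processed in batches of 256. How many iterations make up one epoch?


Iterations per epoch = dataset_size / batch_size
= 2816 / 256
= 11

11


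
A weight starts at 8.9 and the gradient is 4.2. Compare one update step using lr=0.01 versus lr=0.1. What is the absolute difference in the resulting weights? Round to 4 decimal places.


With lr=0.01: w_new = 8.9 - 0.01 * 4.2 = 8.858
With lr=0.1: w_new = 8.9 - 0.1 * 4.2 = 8.48
Absolute difference = |8.858 - 8.48|
= 0.3780

0.3780
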